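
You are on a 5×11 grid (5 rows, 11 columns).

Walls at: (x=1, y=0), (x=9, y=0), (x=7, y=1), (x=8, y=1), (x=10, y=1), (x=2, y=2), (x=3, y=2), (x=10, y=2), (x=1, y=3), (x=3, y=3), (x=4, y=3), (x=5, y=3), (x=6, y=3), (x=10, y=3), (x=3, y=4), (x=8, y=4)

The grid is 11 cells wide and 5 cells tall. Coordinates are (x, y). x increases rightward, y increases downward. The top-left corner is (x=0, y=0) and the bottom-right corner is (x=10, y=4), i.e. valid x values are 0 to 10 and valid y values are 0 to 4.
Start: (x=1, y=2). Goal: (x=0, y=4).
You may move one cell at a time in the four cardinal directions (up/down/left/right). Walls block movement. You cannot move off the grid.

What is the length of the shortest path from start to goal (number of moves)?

BFS from (x=1, y=2) until reaching (x=0, y=4):
  Distance 0: (x=1, y=2)
  Distance 1: (x=1, y=1), (x=0, y=2)
  Distance 2: (x=0, y=1), (x=2, y=1), (x=0, y=3)
  Distance 3: (x=0, y=0), (x=2, y=0), (x=3, y=1), (x=0, y=4)  <- goal reached here
One shortest path (3 moves): (x=1, y=2) -> (x=0, y=2) -> (x=0, y=3) -> (x=0, y=4)

Answer: Shortest path length: 3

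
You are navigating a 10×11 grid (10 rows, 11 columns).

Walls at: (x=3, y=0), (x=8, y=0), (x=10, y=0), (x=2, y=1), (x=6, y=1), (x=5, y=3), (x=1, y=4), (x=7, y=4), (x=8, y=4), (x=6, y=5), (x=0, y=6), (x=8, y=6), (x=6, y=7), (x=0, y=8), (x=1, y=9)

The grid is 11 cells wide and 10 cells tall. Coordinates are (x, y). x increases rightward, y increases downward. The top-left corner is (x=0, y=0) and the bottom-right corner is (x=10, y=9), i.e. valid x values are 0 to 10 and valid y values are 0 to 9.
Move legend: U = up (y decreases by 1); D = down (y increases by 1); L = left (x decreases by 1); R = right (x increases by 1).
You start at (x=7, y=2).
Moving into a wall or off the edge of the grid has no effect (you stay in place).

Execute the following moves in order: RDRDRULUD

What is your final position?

Start: (x=7, y=2)
  R (right): (x=7, y=2) -> (x=8, y=2)
  D (down): (x=8, y=2) -> (x=8, y=3)
  R (right): (x=8, y=3) -> (x=9, y=3)
  D (down): (x=9, y=3) -> (x=9, y=4)
  R (right): (x=9, y=4) -> (x=10, y=4)
  U (up): (x=10, y=4) -> (x=10, y=3)
  L (left): (x=10, y=3) -> (x=9, y=3)
  U (up): (x=9, y=3) -> (x=9, y=2)
  D (down): (x=9, y=2) -> (x=9, y=3)
Final: (x=9, y=3)

Answer: Final position: (x=9, y=3)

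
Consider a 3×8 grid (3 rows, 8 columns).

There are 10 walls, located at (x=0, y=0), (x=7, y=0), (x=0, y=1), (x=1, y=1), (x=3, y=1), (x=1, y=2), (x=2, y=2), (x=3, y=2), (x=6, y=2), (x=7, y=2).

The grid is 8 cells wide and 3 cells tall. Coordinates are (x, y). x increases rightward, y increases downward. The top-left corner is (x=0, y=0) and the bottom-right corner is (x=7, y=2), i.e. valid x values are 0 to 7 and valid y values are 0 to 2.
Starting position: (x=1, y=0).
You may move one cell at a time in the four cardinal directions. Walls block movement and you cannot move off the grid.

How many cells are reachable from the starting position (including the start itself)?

Answer: Reachable cells: 13

Derivation:
BFS flood-fill from (x=1, y=0):
  Distance 0: (x=1, y=0)
  Distance 1: (x=2, y=0)
  Distance 2: (x=3, y=0), (x=2, y=1)
  Distance 3: (x=4, y=0)
  Distance 4: (x=5, y=0), (x=4, y=1)
  Distance 5: (x=6, y=0), (x=5, y=1), (x=4, y=2)
  Distance 6: (x=6, y=1), (x=5, y=2)
  Distance 7: (x=7, y=1)
Total reachable: 13 (grid has 14 open cells total)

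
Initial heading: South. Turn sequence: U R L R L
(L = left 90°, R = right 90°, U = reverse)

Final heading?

Start: South
  U (U-turn (180°)) -> North
  R (right (90° clockwise)) -> East
  L (left (90° counter-clockwise)) -> North
  R (right (90° clockwise)) -> East
  L (left (90° counter-clockwise)) -> North
Final: North

Answer: Final heading: North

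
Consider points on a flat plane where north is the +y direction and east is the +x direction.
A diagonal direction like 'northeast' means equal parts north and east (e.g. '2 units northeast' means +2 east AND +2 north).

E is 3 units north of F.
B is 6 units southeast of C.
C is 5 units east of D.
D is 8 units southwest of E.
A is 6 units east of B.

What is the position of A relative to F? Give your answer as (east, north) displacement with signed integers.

Answer: A is at (east=9, north=-11) relative to F.

Derivation:
Place F at the origin (east=0, north=0).
  E is 3 units north of F: delta (east=+0, north=+3); E at (east=0, north=3).
  D is 8 units southwest of E: delta (east=-8, north=-8); D at (east=-8, north=-5).
  C is 5 units east of D: delta (east=+5, north=+0); C at (east=-3, north=-5).
  B is 6 units southeast of C: delta (east=+6, north=-6); B at (east=3, north=-11).
  A is 6 units east of B: delta (east=+6, north=+0); A at (east=9, north=-11).
Therefore A relative to F: (east=9, north=-11).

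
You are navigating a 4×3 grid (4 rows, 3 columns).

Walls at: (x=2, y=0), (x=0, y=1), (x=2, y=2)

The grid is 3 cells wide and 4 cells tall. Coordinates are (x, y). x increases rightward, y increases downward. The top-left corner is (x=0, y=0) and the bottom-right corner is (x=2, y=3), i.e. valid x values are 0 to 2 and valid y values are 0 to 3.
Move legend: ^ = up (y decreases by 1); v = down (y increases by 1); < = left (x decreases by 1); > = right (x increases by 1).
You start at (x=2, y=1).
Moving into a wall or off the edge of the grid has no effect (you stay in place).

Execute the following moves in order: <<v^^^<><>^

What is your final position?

Answer: Final position: (x=1, y=0)

Derivation:
Start: (x=2, y=1)
  < (left): (x=2, y=1) -> (x=1, y=1)
  < (left): blocked, stay at (x=1, y=1)
  v (down): (x=1, y=1) -> (x=1, y=2)
  ^ (up): (x=1, y=2) -> (x=1, y=1)
  ^ (up): (x=1, y=1) -> (x=1, y=0)
  ^ (up): blocked, stay at (x=1, y=0)
  < (left): (x=1, y=0) -> (x=0, y=0)
  > (right): (x=0, y=0) -> (x=1, y=0)
  < (left): (x=1, y=0) -> (x=0, y=0)
  > (right): (x=0, y=0) -> (x=1, y=0)
  ^ (up): blocked, stay at (x=1, y=0)
Final: (x=1, y=0)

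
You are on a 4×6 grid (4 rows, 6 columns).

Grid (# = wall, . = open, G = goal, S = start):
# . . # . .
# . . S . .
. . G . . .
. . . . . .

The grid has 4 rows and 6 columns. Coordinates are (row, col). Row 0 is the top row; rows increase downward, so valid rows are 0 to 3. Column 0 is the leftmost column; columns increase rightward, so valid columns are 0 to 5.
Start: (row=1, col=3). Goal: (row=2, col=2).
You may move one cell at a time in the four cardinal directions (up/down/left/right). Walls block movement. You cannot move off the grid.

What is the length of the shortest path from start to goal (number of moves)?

Answer: Shortest path length: 2

Derivation:
BFS from (row=1, col=3) until reaching (row=2, col=2):
  Distance 0: (row=1, col=3)
  Distance 1: (row=1, col=2), (row=1, col=4), (row=2, col=3)
  Distance 2: (row=0, col=2), (row=0, col=4), (row=1, col=1), (row=1, col=5), (row=2, col=2), (row=2, col=4), (row=3, col=3)  <- goal reached here
One shortest path (2 moves): (row=1, col=3) -> (row=1, col=2) -> (row=2, col=2)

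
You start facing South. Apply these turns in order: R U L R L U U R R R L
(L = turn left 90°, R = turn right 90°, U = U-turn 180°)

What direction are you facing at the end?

Start: South
  R (right (90° clockwise)) -> West
  U (U-turn (180°)) -> East
  L (left (90° counter-clockwise)) -> North
  R (right (90° clockwise)) -> East
  L (left (90° counter-clockwise)) -> North
  U (U-turn (180°)) -> South
  U (U-turn (180°)) -> North
  R (right (90° clockwise)) -> East
  R (right (90° clockwise)) -> South
  R (right (90° clockwise)) -> West
  L (left (90° counter-clockwise)) -> South
Final: South

Answer: Final heading: South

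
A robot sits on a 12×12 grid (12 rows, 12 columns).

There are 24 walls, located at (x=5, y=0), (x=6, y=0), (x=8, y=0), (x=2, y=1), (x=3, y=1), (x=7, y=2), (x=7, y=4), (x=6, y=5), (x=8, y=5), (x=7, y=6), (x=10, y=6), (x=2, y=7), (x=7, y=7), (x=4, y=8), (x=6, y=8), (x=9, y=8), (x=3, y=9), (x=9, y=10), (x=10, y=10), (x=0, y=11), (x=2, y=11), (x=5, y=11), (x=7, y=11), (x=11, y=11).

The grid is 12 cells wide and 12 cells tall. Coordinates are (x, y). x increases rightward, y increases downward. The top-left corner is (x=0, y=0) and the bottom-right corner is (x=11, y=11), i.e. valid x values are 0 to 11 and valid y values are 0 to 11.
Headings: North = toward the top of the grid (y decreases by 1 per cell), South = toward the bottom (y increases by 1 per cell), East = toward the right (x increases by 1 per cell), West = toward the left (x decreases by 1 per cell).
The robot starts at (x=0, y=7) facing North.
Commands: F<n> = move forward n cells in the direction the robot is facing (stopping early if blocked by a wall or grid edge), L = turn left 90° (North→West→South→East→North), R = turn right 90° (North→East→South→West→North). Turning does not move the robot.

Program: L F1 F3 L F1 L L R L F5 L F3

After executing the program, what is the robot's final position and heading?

Answer: Final position: (x=0, y=3), facing West

Derivation:
Start: (x=0, y=7), facing North
  L: turn left, now facing West
  F1: move forward 0/1 (blocked), now at (x=0, y=7)
  F3: move forward 0/3 (blocked), now at (x=0, y=7)
  L: turn left, now facing South
  F1: move forward 1, now at (x=0, y=8)
  L: turn left, now facing East
  L: turn left, now facing North
  R: turn right, now facing East
  L: turn left, now facing North
  F5: move forward 5, now at (x=0, y=3)
  L: turn left, now facing West
  F3: move forward 0/3 (blocked), now at (x=0, y=3)
Final: (x=0, y=3), facing West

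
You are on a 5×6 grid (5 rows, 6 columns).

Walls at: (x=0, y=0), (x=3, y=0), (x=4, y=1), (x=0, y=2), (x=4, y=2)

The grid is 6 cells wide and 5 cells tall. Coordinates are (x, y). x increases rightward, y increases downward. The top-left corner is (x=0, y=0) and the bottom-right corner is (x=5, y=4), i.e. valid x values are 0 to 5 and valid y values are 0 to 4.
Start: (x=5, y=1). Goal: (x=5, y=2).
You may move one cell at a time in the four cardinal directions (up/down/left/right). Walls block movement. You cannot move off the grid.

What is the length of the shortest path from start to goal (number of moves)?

Answer: Shortest path length: 1

Derivation:
BFS from (x=5, y=1) until reaching (x=5, y=2):
  Distance 0: (x=5, y=1)
  Distance 1: (x=5, y=0), (x=5, y=2)  <- goal reached here
One shortest path (1 moves): (x=5, y=1) -> (x=5, y=2)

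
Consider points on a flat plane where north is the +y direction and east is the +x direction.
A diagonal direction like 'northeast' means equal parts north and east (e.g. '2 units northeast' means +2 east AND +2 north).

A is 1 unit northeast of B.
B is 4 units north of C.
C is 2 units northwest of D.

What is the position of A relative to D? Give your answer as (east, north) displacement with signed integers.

Answer: A is at (east=-1, north=7) relative to D.

Derivation:
Place D at the origin (east=0, north=0).
  C is 2 units northwest of D: delta (east=-2, north=+2); C at (east=-2, north=2).
  B is 4 units north of C: delta (east=+0, north=+4); B at (east=-2, north=6).
  A is 1 unit northeast of B: delta (east=+1, north=+1); A at (east=-1, north=7).
Therefore A relative to D: (east=-1, north=7).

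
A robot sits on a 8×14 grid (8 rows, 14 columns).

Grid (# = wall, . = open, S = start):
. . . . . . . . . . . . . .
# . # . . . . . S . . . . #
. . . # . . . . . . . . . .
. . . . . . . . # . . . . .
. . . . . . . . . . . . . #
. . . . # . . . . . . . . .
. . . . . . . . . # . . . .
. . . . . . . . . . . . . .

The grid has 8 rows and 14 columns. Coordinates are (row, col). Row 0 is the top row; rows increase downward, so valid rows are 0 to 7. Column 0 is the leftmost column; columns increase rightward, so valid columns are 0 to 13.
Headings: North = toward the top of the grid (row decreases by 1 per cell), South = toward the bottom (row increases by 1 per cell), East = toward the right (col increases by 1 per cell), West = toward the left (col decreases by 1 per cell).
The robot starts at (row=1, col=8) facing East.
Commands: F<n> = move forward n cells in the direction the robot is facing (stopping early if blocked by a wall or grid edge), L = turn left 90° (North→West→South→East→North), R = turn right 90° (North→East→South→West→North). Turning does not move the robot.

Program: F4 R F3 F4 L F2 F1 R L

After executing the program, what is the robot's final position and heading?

Start: (row=1, col=8), facing East
  F4: move forward 4, now at (row=1, col=12)
  R: turn right, now facing South
  F3: move forward 3, now at (row=4, col=12)
  F4: move forward 3/4 (blocked), now at (row=7, col=12)
  L: turn left, now facing East
  F2: move forward 1/2 (blocked), now at (row=7, col=13)
  F1: move forward 0/1 (blocked), now at (row=7, col=13)
  R: turn right, now facing South
  L: turn left, now facing East
Final: (row=7, col=13), facing East

Answer: Final position: (row=7, col=13), facing East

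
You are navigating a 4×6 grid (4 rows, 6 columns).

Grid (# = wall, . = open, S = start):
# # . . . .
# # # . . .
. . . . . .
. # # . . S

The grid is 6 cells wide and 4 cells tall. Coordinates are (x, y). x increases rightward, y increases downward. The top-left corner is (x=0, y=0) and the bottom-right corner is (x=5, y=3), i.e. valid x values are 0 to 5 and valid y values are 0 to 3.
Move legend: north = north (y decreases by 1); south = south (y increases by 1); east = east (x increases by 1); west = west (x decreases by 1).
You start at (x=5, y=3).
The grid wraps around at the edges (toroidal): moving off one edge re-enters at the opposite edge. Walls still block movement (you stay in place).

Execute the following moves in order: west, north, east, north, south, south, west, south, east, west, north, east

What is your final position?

Start: (x=5, y=3)
  west (west): (x=5, y=3) -> (x=4, y=3)
  north (north): (x=4, y=3) -> (x=4, y=2)
  east (east): (x=4, y=2) -> (x=5, y=2)
  north (north): (x=5, y=2) -> (x=5, y=1)
  south (south): (x=5, y=1) -> (x=5, y=2)
  south (south): (x=5, y=2) -> (x=5, y=3)
  west (west): (x=5, y=3) -> (x=4, y=3)
  south (south): (x=4, y=3) -> (x=4, y=0)
  east (east): (x=4, y=0) -> (x=5, y=0)
  west (west): (x=5, y=0) -> (x=4, y=0)
  north (north): (x=4, y=0) -> (x=4, y=3)
  east (east): (x=4, y=3) -> (x=5, y=3)
Final: (x=5, y=3)

Answer: Final position: (x=5, y=3)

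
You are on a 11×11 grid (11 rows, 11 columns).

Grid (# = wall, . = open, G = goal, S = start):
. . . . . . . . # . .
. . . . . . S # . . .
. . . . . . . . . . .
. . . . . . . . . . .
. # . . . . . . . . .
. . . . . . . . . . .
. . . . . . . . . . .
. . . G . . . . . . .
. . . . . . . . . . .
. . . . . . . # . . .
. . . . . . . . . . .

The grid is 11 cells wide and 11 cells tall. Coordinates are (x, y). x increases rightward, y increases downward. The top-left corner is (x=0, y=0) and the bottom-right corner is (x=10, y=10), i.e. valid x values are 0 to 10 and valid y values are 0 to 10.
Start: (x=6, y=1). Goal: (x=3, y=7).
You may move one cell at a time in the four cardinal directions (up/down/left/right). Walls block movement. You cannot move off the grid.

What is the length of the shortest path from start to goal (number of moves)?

Answer: Shortest path length: 9

Derivation:
BFS from (x=6, y=1) until reaching (x=3, y=7):
  Distance 0: (x=6, y=1)
  Distance 1: (x=6, y=0), (x=5, y=1), (x=6, y=2)
  Distance 2: (x=5, y=0), (x=7, y=0), (x=4, y=1), (x=5, y=2), (x=7, y=2), (x=6, y=3)
  Distance 3: (x=4, y=0), (x=3, y=1), (x=4, y=2), (x=8, y=2), (x=5, y=3), (x=7, y=3), (x=6, y=4)
  Distance 4: (x=3, y=0), (x=2, y=1), (x=8, y=1), (x=3, y=2), (x=9, y=2), (x=4, y=3), (x=8, y=3), (x=5, y=4), (x=7, y=4), (x=6, y=5)
  Distance 5: (x=2, y=0), (x=1, y=1), (x=9, y=1), (x=2, y=2), (x=10, y=2), (x=3, y=3), (x=9, y=3), (x=4, y=4), (x=8, y=4), (x=5, y=5), (x=7, y=5), (x=6, y=6)
  Distance 6: (x=1, y=0), (x=9, y=0), (x=0, y=1), (x=10, y=1), (x=1, y=2), (x=2, y=3), (x=10, y=3), (x=3, y=4), (x=9, y=4), (x=4, y=5), (x=8, y=5), (x=5, y=6), (x=7, y=6), (x=6, y=7)
  Distance 7: (x=0, y=0), (x=10, y=0), (x=0, y=2), (x=1, y=3), (x=2, y=4), (x=10, y=4), (x=3, y=5), (x=9, y=5), (x=4, y=6), (x=8, y=6), (x=5, y=7), (x=7, y=7), (x=6, y=8)
  Distance 8: (x=0, y=3), (x=2, y=5), (x=10, y=5), (x=3, y=6), (x=9, y=6), (x=4, y=7), (x=8, y=7), (x=5, y=8), (x=7, y=8), (x=6, y=9)
  Distance 9: (x=0, y=4), (x=1, y=5), (x=2, y=6), (x=10, y=6), (x=3, y=7), (x=9, y=7), (x=4, y=8), (x=8, y=8), (x=5, y=9), (x=6, y=10)  <- goal reached here
One shortest path (9 moves): (x=6, y=1) -> (x=5, y=1) -> (x=4, y=1) -> (x=3, y=1) -> (x=3, y=2) -> (x=3, y=3) -> (x=3, y=4) -> (x=3, y=5) -> (x=3, y=6) -> (x=3, y=7)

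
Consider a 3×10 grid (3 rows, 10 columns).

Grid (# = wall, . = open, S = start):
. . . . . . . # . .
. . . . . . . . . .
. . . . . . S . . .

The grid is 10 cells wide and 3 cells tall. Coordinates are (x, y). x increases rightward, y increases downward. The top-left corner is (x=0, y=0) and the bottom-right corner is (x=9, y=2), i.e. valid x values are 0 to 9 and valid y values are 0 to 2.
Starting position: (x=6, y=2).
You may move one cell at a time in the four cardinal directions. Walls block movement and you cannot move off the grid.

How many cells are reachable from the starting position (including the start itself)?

Answer: Reachable cells: 29

Derivation:
BFS flood-fill from (x=6, y=2):
  Distance 0: (x=6, y=2)
  Distance 1: (x=6, y=1), (x=5, y=2), (x=7, y=2)
  Distance 2: (x=6, y=0), (x=5, y=1), (x=7, y=1), (x=4, y=2), (x=8, y=2)
  Distance 3: (x=5, y=0), (x=4, y=1), (x=8, y=1), (x=3, y=2), (x=9, y=2)
  Distance 4: (x=4, y=0), (x=8, y=0), (x=3, y=1), (x=9, y=1), (x=2, y=2)
  Distance 5: (x=3, y=0), (x=9, y=0), (x=2, y=1), (x=1, y=2)
  Distance 6: (x=2, y=0), (x=1, y=1), (x=0, y=2)
  Distance 7: (x=1, y=0), (x=0, y=1)
  Distance 8: (x=0, y=0)
Total reachable: 29 (grid has 29 open cells total)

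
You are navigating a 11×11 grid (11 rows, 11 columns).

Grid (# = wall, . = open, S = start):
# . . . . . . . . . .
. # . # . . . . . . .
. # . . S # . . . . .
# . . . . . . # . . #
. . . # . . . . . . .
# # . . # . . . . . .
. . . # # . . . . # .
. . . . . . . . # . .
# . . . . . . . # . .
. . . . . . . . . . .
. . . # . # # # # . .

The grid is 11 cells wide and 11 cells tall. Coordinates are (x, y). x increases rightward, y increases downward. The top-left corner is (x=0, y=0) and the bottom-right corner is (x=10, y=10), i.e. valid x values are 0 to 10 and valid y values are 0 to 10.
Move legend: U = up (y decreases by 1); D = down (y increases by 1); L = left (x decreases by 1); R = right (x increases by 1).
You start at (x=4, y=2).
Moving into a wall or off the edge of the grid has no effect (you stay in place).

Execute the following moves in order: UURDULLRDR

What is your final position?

Answer: Final position: (x=5, y=1)

Derivation:
Start: (x=4, y=2)
  U (up): (x=4, y=2) -> (x=4, y=1)
  U (up): (x=4, y=1) -> (x=4, y=0)
  R (right): (x=4, y=0) -> (x=5, y=0)
  D (down): (x=5, y=0) -> (x=5, y=1)
  U (up): (x=5, y=1) -> (x=5, y=0)
  L (left): (x=5, y=0) -> (x=4, y=0)
  L (left): (x=4, y=0) -> (x=3, y=0)
  R (right): (x=3, y=0) -> (x=4, y=0)
  D (down): (x=4, y=0) -> (x=4, y=1)
  R (right): (x=4, y=1) -> (x=5, y=1)
Final: (x=5, y=1)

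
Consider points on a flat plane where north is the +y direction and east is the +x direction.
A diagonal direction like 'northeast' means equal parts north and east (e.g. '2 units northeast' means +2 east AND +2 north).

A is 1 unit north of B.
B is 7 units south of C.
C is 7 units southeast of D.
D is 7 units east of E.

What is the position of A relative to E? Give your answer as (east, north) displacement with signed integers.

Place E at the origin (east=0, north=0).
  D is 7 units east of E: delta (east=+7, north=+0); D at (east=7, north=0).
  C is 7 units southeast of D: delta (east=+7, north=-7); C at (east=14, north=-7).
  B is 7 units south of C: delta (east=+0, north=-7); B at (east=14, north=-14).
  A is 1 unit north of B: delta (east=+0, north=+1); A at (east=14, north=-13).
Therefore A relative to E: (east=14, north=-13).

Answer: A is at (east=14, north=-13) relative to E.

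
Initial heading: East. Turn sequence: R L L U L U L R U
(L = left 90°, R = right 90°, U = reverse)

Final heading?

Answer: Final heading: East

Derivation:
Start: East
  R (right (90° clockwise)) -> South
  L (left (90° counter-clockwise)) -> East
  L (left (90° counter-clockwise)) -> North
  U (U-turn (180°)) -> South
  L (left (90° counter-clockwise)) -> East
  U (U-turn (180°)) -> West
  L (left (90° counter-clockwise)) -> South
  R (right (90° clockwise)) -> West
  U (U-turn (180°)) -> East
Final: East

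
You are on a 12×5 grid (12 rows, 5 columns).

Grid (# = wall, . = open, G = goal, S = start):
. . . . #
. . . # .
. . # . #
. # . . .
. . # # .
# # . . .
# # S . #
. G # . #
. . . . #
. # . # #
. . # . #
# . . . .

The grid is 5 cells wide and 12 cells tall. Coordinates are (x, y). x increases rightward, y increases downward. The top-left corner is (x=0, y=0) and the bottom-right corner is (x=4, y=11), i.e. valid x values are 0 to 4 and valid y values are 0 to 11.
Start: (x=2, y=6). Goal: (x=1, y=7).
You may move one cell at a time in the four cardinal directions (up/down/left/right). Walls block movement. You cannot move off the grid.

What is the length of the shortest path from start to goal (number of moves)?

BFS from (x=2, y=6) until reaching (x=1, y=7):
  Distance 0: (x=2, y=6)
  Distance 1: (x=2, y=5), (x=3, y=6)
  Distance 2: (x=3, y=5), (x=3, y=7)
  Distance 3: (x=4, y=5), (x=3, y=8)
  Distance 4: (x=4, y=4), (x=2, y=8)
  Distance 5: (x=4, y=3), (x=1, y=8), (x=2, y=9)
  Distance 6: (x=3, y=3), (x=1, y=7), (x=0, y=8)  <- goal reached here
One shortest path (6 moves): (x=2, y=6) -> (x=3, y=6) -> (x=3, y=7) -> (x=3, y=8) -> (x=2, y=8) -> (x=1, y=8) -> (x=1, y=7)

Answer: Shortest path length: 6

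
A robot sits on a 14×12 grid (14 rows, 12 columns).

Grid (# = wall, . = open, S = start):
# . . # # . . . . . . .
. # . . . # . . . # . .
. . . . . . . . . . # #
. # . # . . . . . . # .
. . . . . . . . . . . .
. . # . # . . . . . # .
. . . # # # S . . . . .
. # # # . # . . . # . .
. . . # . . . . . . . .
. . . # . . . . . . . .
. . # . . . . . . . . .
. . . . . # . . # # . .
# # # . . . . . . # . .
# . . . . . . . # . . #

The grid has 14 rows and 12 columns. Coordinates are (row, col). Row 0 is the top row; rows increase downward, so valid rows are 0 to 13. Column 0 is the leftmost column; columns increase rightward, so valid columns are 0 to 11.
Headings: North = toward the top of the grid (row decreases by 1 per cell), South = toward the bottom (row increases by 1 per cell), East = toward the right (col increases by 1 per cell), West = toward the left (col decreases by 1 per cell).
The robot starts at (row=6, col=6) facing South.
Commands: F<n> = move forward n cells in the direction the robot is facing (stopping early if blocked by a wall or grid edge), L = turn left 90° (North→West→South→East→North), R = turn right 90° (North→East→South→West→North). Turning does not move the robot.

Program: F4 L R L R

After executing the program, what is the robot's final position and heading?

Answer: Final position: (row=10, col=6), facing South

Derivation:
Start: (row=6, col=6), facing South
  F4: move forward 4, now at (row=10, col=6)
  L: turn left, now facing East
  R: turn right, now facing South
  L: turn left, now facing East
  R: turn right, now facing South
Final: (row=10, col=6), facing South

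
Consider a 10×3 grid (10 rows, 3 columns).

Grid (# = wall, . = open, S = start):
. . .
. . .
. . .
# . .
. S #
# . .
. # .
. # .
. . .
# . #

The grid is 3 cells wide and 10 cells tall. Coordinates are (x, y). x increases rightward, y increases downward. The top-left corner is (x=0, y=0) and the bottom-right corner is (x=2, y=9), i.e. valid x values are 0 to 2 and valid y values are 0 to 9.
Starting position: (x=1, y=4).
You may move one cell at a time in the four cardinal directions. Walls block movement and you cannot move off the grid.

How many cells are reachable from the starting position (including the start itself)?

Answer: Reachable cells: 23

Derivation:
BFS flood-fill from (x=1, y=4):
  Distance 0: (x=1, y=4)
  Distance 1: (x=1, y=3), (x=0, y=4), (x=1, y=5)
  Distance 2: (x=1, y=2), (x=2, y=3), (x=2, y=5)
  Distance 3: (x=1, y=1), (x=0, y=2), (x=2, y=2), (x=2, y=6)
  Distance 4: (x=1, y=0), (x=0, y=1), (x=2, y=1), (x=2, y=7)
  Distance 5: (x=0, y=0), (x=2, y=0), (x=2, y=8)
  Distance 6: (x=1, y=8)
  Distance 7: (x=0, y=8), (x=1, y=9)
  Distance 8: (x=0, y=7)
  Distance 9: (x=0, y=6)
Total reachable: 23 (grid has 23 open cells total)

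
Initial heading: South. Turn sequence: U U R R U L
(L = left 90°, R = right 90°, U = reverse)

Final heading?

Answer: Final heading: East

Derivation:
Start: South
  U (U-turn (180°)) -> North
  U (U-turn (180°)) -> South
  R (right (90° clockwise)) -> West
  R (right (90° clockwise)) -> North
  U (U-turn (180°)) -> South
  L (left (90° counter-clockwise)) -> East
Final: East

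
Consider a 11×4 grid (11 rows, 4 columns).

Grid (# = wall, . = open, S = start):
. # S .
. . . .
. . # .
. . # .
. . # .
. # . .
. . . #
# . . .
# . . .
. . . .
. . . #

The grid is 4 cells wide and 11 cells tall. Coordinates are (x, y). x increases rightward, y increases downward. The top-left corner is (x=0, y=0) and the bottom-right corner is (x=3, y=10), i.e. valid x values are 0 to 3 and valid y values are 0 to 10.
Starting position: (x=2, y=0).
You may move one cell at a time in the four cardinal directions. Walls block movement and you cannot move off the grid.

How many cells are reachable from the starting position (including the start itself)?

BFS flood-fill from (x=2, y=0):
  Distance 0: (x=2, y=0)
  Distance 1: (x=3, y=0), (x=2, y=1)
  Distance 2: (x=1, y=1), (x=3, y=1)
  Distance 3: (x=0, y=1), (x=1, y=2), (x=3, y=2)
  Distance 4: (x=0, y=0), (x=0, y=2), (x=1, y=3), (x=3, y=3)
  Distance 5: (x=0, y=3), (x=1, y=4), (x=3, y=4)
  Distance 6: (x=0, y=4), (x=3, y=5)
  Distance 7: (x=0, y=5), (x=2, y=5)
  Distance 8: (x=0, y=6), (x=2, y=6)
  Distance 9: (x=1, y=6), (x=2, y=7)
  Distance 10: (x=1, y=7), (x=3, y=7), (x=2, y=8)
  Distance 11: (x=1, y=8), (x=3, y=8), (x=2, y=9)
  Distance 12: (x=1, y=9), (x=3, y=9), (x=2, y=10)
  Distance 13: (x=0, y=9), (x=1, y=10)
  Distance 14: (x=0, y=10)
Total reachable: 35 (grid has 35 open cells total)

Answer: Reachable cells: 35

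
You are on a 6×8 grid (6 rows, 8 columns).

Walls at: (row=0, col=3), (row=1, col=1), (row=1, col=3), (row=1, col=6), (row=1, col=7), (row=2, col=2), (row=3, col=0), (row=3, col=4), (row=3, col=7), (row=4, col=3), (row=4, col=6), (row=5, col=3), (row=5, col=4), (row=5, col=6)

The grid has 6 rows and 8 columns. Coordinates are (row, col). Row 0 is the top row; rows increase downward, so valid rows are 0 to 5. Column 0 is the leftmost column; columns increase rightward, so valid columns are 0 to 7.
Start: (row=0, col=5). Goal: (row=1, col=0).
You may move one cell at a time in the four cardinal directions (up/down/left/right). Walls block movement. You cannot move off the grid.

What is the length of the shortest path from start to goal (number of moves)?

BFS from (row=0, col=5) until reaching (row=1, col=0):
  Distance 0: (row=0, col=5)
  Distance 1: (row=0, col=4), (row=0, col=6), (row=1, col=5)
  Distance 2: (row=0, col=7), (row=1, col=4), (row=2, col=5)
  Distance 3: (row=2, col=4), (row=2, col=6), (row=3, col=5)
  Distance 4: (row=2, col=3), (row=2, col=7), (row=3, col=6), (row=4, col=5)
  Distance 5: (row=3, col=3), (row=4, col=4), (row=5, col=5)
  Distance 6: (row=3, col=2)
  Distance 7: (row=3, col=1), (row=4, col=2)
  Distance 8: (row=2, col=1), (row=4, col=1), (row=5, col=2)
  Distance 9: (row=2, col=0), (row=4, col=0), (row=5, col=1)
  Distance 10: (row=1, col=0), (row=5, col=0)  <- goal reached here
One shortest path (10 moves): (row=0, col=5) -> (row=0, col=4) -> (row=1, col=4) -> (row=2, col=4) -> (row=2, col=3) -> (row=3, col=3) -> (row=3, col=2) -> (row=3, col=1) -> (row=2, col=1) -> (row=2, col=0) -> (row=1, col=0)

Answer: Shortest path length: 10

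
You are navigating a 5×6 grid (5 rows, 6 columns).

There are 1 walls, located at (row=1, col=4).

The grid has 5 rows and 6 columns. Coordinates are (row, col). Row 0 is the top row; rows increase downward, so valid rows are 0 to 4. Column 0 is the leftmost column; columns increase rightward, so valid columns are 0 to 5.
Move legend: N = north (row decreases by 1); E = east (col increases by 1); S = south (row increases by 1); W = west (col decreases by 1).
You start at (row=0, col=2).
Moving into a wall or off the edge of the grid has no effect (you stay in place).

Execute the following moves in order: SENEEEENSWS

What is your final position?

Answer: Final position: (row=2, col=5)

Derivation:
Start: (row=0, col=2)
  S (south): (row=0, col=2) -> (row=1, col=2)
  E (east): (row=1, col=2) -> (row=1, col=3)
  N (north): (row=1, col=3) -> (row=0, col=3)
  E (east): (row=0, col=3) -> (row=0, col=4)
  E (east): (row=0, col=4) -> (row=0, col=5)
  E (east): blocked, stay at (row=0, col=5)
  E (east): blocked, stay at (row=0, col=5)
  N (north): blocked, stay at (row=0, col=5)
  S (south): (row=0, col=5) -> (row=1, col=5)
  W (west): blocked, stay at (row=1, col=5)
  S (south): (row=1, col=5) -> (row=2, col=5)
Final: (row=2, col=5)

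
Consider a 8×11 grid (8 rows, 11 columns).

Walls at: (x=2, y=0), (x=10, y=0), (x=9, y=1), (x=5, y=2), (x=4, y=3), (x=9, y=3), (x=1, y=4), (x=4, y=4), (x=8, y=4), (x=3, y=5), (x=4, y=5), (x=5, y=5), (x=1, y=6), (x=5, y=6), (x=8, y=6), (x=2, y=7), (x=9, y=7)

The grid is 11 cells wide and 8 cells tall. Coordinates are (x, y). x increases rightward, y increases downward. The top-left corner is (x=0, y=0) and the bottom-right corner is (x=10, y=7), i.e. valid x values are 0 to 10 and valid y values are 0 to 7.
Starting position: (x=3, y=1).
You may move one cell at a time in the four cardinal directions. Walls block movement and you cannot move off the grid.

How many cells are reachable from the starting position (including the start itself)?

Answer: Reachable cells: 71

Derivation:
BFS flood-fill from (x=3, y=1):
  Distance 0: (x=3, y=1)
  Distance 1: (x=3, y=0), (x=2, y=1), (x=4, y=1), (x=3, y=2)
  Distance 2: (x=4, y=0), (x=1, y=1), (x=5, y=1), (x=2, y=2), (x=4, y=2), (x=3, y=3)
  Distance 3: (x=1, y=0), (x=5, y=0), (x=0, y=1), (x=6, y=1), (x=1, y=2), (x=2, y=3), (x=3, y=4)
  Distance 4: (x=0, y=0), (x=6, y=0), (x=7, y=1), (x=0, y=2), (x=6, y=2), (x=1, y=3), (x=2, y=4)
  Distance 5: (x=7, y=0), (x=8, y=1), (x=7, y=2), (x=0, y=3), (x=6, y=3), (x=2, y=5)
  Distance 6: (x=8, y=0), (x=8, y=2), (x=5, y=3), (x=7, y=3), (x=0, y=4), (x=6, y=4), (x=1, y=5), (x=2, y=6)
  Distance 7: (x=9, y=0), (x=9, y=2), (x=8, y=3), (x=5, y=4), (x=7, y=4), (x=0, y=5), (x=6, y=5), (x=3, y=6)
  Distance 8: (x=10, y=2), (x=7, y=5), (x=0, y=6), (x=4, y=6), (x=6, y=6), (x=3, y=7)
  Distance 9: (x=10, y=1), (x=10, y=3), (x=8, y=5), (x=7, y=6), (x=0, y=7), (x=4, y=7), (x=6, y=7)
  Distance 10: (x=10, y=4), (x=9, y=5), (x=1, y=7), (x=5, y=7), (x=7, y=7)
  Distance 11: (x=9, y=4), (x=10, y=5), (x=9, y=6), (x=8, y=7)
  Distance 12: (x=10, y=6)
  Distance 13: (x=10, y=7)
Total reachable: 71 (grid has 71 open cells total)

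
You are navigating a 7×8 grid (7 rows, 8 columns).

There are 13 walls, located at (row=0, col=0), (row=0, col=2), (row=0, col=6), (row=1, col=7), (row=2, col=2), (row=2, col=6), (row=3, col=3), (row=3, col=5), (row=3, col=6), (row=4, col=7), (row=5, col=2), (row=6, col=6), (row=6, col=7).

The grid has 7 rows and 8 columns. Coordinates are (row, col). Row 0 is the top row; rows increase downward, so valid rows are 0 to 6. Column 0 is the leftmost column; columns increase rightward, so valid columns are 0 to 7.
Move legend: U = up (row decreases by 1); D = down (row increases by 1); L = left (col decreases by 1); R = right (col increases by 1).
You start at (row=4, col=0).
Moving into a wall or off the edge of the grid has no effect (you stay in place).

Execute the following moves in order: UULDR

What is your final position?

Start: (row=4, col=0)
  U (up): (row=4, col=0) -> (row=3, col=0)
  U (up): (row=3, col=0) -> (row=2, col=0)
  L (left): blocked, stay at (row=2, col=0)
  D (down): (row=2, col=0) -> (row=3, col=0)
  R (right): (row=3, col=0) -> (row=3, col=1)
Final: (row=3, col=1)

Answer: Final position: (row=3, col=1)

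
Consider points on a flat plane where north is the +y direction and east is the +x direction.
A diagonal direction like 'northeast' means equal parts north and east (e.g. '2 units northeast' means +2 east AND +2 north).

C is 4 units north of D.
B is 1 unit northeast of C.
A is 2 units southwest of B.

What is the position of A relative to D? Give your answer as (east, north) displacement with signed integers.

Answer: A is at (east=-1, north=3) relative to D.

Derivation:
Place D at the origin (east=0, north=0).
  C is 4 units north of D: delta (east=+0, north=+4); C at (east=0, north=4).
  B is 1 unit northeast of C: delta (east=+1, north=+1); B at (east=1, north=5).
  A is 2 units southwest of B: delta (east=-2, north=-2); A at (east=-1, north=3).
Therefore A relative to D: (east=-1, north=3).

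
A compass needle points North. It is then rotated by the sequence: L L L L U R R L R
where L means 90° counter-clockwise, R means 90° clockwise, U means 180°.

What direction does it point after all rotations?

Start: North
  L (left (90° counter-clockwise)) -> West
  L (left (90° counter-clockwise)) -> South
  L (left (90° counter-clockwise)) -> East
  L (left (90° counter-clockwise)) -> North
  U (U-turn (180°)) -> South
  R (right (90° clockwise)) -> West
  R (right (90° clockwise)) -> North
  L (left (90° counter-clockwise)) -> West
  R (right (90° clockwise)) -> North
Final: North

Answer: Final heading: North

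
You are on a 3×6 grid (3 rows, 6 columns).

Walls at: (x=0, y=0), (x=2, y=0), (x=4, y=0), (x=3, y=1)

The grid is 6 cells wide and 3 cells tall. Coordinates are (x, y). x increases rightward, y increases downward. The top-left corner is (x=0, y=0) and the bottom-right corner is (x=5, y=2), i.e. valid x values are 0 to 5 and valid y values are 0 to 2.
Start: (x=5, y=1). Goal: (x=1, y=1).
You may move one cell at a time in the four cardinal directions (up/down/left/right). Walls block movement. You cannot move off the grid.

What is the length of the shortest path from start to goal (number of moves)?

Answer: Shortest path length: 6

Derivation:
BFS from (x=5, y=1) until reaching (x=1, y=1):
  Distance 0: (x=5, y=1)
  Distance 1: (x=5, y=0), (x=4, y=1), (x=5, y=2)
  Distance 2: (x=4, y=2)
  Distance 3: (x=3, y=2)
  Distance 4: (x=2, y=2)
  Distance 5: (x=2, y=1), (x=1, y=2)
  Distance 6: (x=1, y=1), (x=0, y=2)  <- goal reached here
One shortest path (6 moves): (x=5, y=1) -> (x=4, y=1) -> (x=4, y=2) -> (x=3, y=2) -> (x=2, y=2) -> (x=1, y=2) -> (x=1, y=1)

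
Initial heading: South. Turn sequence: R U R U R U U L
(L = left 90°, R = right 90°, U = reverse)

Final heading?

Start: South
  R (right (90° clockwise)) -> West
  U (U-turn (180°)) -> East
  R (right (90° clockwise)) -> South
  U (U-turn (180°)) -> North
  R (right (90° clockwise)) -> East
  U (U-turn (180°)) -> West
  U (U-turn (180°)) -> East
  L (left (90° counter-clockwise)) -> North
Final: North

Answer: Final heading: North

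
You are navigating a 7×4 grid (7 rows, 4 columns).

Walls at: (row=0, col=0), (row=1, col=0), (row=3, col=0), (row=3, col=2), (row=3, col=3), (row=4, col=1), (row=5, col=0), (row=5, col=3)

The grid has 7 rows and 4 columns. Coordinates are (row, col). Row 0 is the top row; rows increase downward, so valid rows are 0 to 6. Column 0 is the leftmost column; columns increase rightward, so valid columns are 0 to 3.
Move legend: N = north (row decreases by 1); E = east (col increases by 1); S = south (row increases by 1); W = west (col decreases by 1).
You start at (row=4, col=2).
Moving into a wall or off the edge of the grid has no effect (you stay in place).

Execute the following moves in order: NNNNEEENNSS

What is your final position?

Start: (row=4, col=2)
  [×4]N (north): blocked, stay at (row=4, col=2)
  E (east): (row=4, col=2) -> (row=4, col=3)
  E (east): blocked, stay at (row=4, col=3)
  E (east): blocked, stay at (row=4, col=3)
  N (north): blocked, stay at (row=4, col=3)
  N (north): blocked, stay at (row=4, col=3)
  S (south): blocked, stay at (row=4, col=3)
  S (south): blocked, stay at (row=4, col=3)
Final: (row=4, col=3)

Answer: Final position: (row=4, col=3)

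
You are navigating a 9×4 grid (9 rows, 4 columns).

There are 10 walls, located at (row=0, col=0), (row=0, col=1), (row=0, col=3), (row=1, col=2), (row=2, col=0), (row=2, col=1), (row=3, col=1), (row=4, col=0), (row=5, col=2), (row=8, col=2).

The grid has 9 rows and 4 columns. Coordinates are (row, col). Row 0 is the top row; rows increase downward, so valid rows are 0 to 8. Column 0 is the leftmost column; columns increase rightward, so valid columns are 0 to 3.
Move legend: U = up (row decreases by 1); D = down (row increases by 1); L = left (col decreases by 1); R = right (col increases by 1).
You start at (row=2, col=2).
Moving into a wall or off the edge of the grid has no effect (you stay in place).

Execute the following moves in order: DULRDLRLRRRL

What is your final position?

Answer: Final position: (row=3, col=2)

Derivation:
Start: (row=2, col=2)
  D (down): (row=2, col=2) -> (row=3, col=2)
  U (up): (row=3, col=2) -> (row=2, col=2)
  L (left): blocked, stay at (row=2, col=2)
  R (right): (row=2, col=2) -> (row=2, col=3)
  D (down): (row=2, col=3) -> (row=3, col=3)
  L (left): (row=3, col=3) -> (row=3, col=2)
  R (right): (row=3, col=2) -> (row=3, col=3)
  L (left): (row=3, col=3) -> (row=3, col=2)
  R (right): (row=3, col=2) -> (row=3, col=3)
  R (right): blocked, stay at (row=3, col=3)
  R (right): blocked, stay at (row=3, col=3)
  L (left): (row=3, col=3) -> (row=3, col=2)
Final: (row=3, col=2)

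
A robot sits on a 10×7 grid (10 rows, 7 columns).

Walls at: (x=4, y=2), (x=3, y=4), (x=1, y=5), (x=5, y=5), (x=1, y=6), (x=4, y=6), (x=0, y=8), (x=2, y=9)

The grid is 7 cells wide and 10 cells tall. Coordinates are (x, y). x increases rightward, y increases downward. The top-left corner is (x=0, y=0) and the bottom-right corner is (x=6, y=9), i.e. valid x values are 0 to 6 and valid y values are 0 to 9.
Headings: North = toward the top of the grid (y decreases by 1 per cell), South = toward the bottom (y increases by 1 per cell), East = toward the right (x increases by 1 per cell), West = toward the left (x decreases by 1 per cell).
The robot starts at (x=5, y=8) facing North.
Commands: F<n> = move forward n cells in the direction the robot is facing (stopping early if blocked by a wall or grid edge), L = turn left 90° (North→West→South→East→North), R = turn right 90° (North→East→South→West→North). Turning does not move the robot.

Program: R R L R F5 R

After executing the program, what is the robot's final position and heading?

Answer: Final position: (x=5, y=9), facing West

Derivation:
Start: (x=5, y=8), facing North
  R: turn right, now facing East
  R: turn right, now facing South
  L: turn left, now facing East
  R: turn right, now facing South
  F5: move forward 1/5 (blocked), now at (x=5, y=9)
  R: turn right, now facing West
Final: (x=5, y=9), facing West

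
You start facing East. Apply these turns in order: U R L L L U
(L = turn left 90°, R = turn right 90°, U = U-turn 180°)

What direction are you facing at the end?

Answer: Final heading: West

Derivation:
Start: East
  U (U-turn (180°)) -> West
  R (right (90° clockwise)) -> North
  L (left (90° counter-clockwise)) -> West
  L (left (90° counter-clockwise)) -> South
  L (left (90° counter-clockwise)) -> East
  U (U-turn (180°)) -> West
Final: West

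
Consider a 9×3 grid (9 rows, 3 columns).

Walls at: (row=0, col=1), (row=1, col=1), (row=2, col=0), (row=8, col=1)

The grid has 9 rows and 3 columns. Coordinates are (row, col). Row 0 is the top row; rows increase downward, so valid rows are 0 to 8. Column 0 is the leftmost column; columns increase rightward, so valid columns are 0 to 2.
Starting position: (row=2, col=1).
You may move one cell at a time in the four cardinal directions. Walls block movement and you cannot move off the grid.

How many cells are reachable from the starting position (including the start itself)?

Answer: Reachable cells: 21

Derivation:
BFS flood-fill from (row=2, col=1):
  Distance 0: (row=2, col=1)
  Distance 1: (row=2, col=2), (row=3, col=1)
  Distance 2: (row=1, col=2), (row=3, col=0), (row=3, col=2), (row=4, col=1)
  Distance 3: (row=0, col=2), (row=4, col=0), (row=4, col=2), (row=5, col=1)
  Distance 4: (row=5, col=0), (row=5, col=2), (row=6, col=1)
  Distance 5: (row=6, col=0), (row=6, col=2), (row=7, col=1)
  Distance 6: (row=7, col=0), (row=7, col=2)
  Distance 7: (row=8, col=0), (row=8, col=2)
Total reachable: 21 (grid has 23 open cells total)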